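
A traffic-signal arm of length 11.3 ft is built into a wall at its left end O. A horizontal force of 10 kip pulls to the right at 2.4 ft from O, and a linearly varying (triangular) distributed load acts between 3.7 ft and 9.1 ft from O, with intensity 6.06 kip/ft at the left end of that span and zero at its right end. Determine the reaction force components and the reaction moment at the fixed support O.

Resultant of the triangular load: ½ × 6.06 × 5.4 = 16.362 kip, acting at 5.5 ft from O (one-third of the span from the peak).
ΣF_x = 0: O_x + 10 = 0 → O_x = -10.00 kip.
ΣF_y = 0: O_y − ½·6.06·5.4 = 0 → O_y = 16.36 kip.
ΣM about O: M_O − (½·6.06·5.4)·5.5 = 0 → M_O = 89.99 kip·ft.

O_x = -10.00 kip, O_y = 16.36 kip, M_O = 89.99 kip·ft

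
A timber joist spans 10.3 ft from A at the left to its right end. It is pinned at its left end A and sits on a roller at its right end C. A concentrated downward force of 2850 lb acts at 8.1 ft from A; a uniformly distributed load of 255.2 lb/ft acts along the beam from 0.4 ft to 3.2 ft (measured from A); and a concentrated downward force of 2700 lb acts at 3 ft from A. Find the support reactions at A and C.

A_x = 0, A_y = 3112 lb, C_y = 3153 lb

Resultant of the distributed load: 255.2 × 2.8 = 714.56 lb at 1.8 ft from A.
ΣM about A: C_y·10.3 − 2850·8.1 − (255.2·2.8)·1.8 − 2700·3 = 0 → C_y = 32471.208/10.3 = 3152.54 ≈ 3153 lb.
ΣF_y = 0: A_y + 3152.54 − 2850 − 255.2·2.8 − 2700 = 0 → A_y = 3112 lb.
ΣF_x = 0: no horizontal applied forces, so A_x = 0.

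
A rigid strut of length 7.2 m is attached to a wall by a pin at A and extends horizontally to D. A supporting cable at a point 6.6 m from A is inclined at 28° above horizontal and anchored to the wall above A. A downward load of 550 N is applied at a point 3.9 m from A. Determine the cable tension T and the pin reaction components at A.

T = 692.3 N, A_x = 611.2 N, A_y = 225.0 N

ΣM about A: T·sin28°·6.6 − 550·3.9 = 0 → T = 2145/(6.6·0.469472) = 692.267 ≈ 692.3 N.
ΣF_x = 0: A_x − T·cos28° = 0 → A_x = 692.267 × 0.882948 = 611.2 N.
ΣF_y = 0: A_y + T·sin28° − 550 = 0 → A_y = 550 − 692.267 × 0.469472 = 225.0 N.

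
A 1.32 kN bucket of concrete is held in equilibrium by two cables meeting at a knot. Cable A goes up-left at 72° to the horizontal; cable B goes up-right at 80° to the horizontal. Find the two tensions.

ΣF_x = 0: −T_A·cos72° + T_B·cos80° = 0 → T_B = 1.77956·T_A.
ΣF_y = 0: T_A·sin72° + T_B·sin80° = 1.32.
Substitute: T_A·(0.951057 + 1.77956·0.984808) = 1.32 → T_A = 0.488241 ≈ 0.4882 kN.
Then T_B = 1.77956 × 0.488241 = 0.8689 kN.

T_A = 0.4882 kN, T_B = 0.8689 kN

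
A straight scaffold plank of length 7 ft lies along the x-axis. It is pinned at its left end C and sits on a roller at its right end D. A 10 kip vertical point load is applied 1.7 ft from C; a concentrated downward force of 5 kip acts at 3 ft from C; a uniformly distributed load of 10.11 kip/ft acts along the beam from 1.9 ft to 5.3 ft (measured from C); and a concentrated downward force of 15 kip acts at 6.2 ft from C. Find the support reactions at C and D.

Resultant of the distributed load: 10.11 × 3.4 = 34.374 kip at 3.6 ft from C.
Taking moments about C: D_y·7 − 10·1.7 − 5·3 − (10.11·3.4)·3.6 − 15·6.2 = 0 → D_y = 248.7464/7 = 35.5352 ≈ 35.54 kip.
ΣF_y = 0: C_y + 35.5352 − 10 − 5 − 10.11·3.4 − 15 = 0 → C_y = 28.84 kip.
ΣF_x = 0: no horizontal applied forces, so C_x = 0.

C_x = 0, C_y = 28.84 kip, D_y = 35.54 kip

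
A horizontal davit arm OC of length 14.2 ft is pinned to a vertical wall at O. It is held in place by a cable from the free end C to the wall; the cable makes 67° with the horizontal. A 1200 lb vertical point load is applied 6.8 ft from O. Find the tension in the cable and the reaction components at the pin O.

ΣM about O: T·sin67°·14.2 − 1200·6.8 = 0 → T = 8160/(14.2·0.920505) = 624.275 ≈ 624.3 lb.
ΣF_x = 0: O_x − T·cos67° = 0 → O_x = 624.275 × 0.390731 = 243.9 lb.
ΣF_y = 0: O_y + T·sin67° − 1200 = 0 → O_y = 1200 − 624.275 × 0.920505 = 625.4 lb.

T = 624.3 lb, O_x = 243.9 lb, O_y = 625.4 lb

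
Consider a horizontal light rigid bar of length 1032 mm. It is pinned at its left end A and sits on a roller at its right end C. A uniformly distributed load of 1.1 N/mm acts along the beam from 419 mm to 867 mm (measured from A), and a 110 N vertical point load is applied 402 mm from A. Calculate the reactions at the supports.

Resultant of the distributed load: 1.1 × 448 = 492.8 N at 643 mm from A.
ΣM about A: C_y·1032 − (1.1·448)·643 − 110·402 = 0 → C_y = 361090.4/1032 = 349.894 ≈ 349.9 N.
ΣF_y = 0: A_y + 349.894 − 1.1·448 − 110 = 0 → A_y = 252.9 N.
ΣF_x = 0: no horizontal applied forces, so A_x = 0.

A_x = 0, A_y = 252.9 N, C_y = 349.9 N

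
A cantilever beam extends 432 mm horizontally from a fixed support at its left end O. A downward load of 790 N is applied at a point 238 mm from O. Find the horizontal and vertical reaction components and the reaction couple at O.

O_x = 0, O_y = 790.0 N, M_O = 188000 N·mm

ΣF_x = 0: O_x = 0.
ΣF_y = 0: O_y − 790 = 0 → O_y = 790.0 N.
ΣM about O: M_O − 790·238 = 0 → M_O = 188000 N·mm.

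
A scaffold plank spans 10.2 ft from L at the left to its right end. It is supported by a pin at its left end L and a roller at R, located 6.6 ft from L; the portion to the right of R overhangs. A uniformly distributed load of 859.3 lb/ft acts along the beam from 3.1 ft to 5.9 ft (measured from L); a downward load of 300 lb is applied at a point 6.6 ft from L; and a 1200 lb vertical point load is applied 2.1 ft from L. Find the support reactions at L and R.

L_x = 0, L_y = 1584 lb, R_y = 2322 lb

Resultant of the distributed load: 859.3 × 2.8 = 2406.04 lb at 4.5 ft from L.
ΣM about L: R_y·6.6 − (859.3·2.8)·4.5 − 300·6.6 − 1200·2.1 = 0 → R_y = 15327.18/6.6 = 2322.3 ≈ 2322 lb.
ΣF_y = 0: L_y + 2322.3 − 859.3·2.8 − 300 − 1200 = 0 → L_y = 1584 lb.
ΣF_x = 0: no horizontal applied forces, so L_x = 0.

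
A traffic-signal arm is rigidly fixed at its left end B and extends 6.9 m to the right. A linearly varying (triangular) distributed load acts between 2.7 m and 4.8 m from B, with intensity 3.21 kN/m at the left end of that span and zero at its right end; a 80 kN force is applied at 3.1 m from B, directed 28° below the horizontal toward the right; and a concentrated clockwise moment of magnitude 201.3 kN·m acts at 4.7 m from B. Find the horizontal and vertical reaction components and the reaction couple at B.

B_x = -70.64 kN, B_y = 40.93 kN, M_B = 329.2 kN·m

Resultant of the triangular load: ½ × 3.21 × 2.1 = 3.3705 kN, acting at 3.4 m from B (one-third of the span from the peak).
ΣF_x = 0: B_x + 80·cos28° = 0 → B_x = -70.64 kN.
ΣF_y = 0: B_y − ½·3.21·2.1 − 80·sin28° = 0 → B_y = 40.93 kN.
ΣM about B: M_B − (½·3.21·2.1)·3.4 − 80·sin28°·3.1 − 201.3 = 0 → M_B = 329.2 kN·m.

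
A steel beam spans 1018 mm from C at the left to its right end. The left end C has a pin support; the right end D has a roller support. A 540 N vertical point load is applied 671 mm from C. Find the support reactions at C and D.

C_x = 0, C_y = 184.1 N, D_y = 355.9 N

ΣM about C: D_y·1018 − 540·671 = 0 → D_y = 362340/1018 = 355.933 ≈ 355.9 N.
ΣF_y = 0: C_y + 355.933 − 540 = 0 → C_y = 184.1 N.
ΣF_x = 0: no horizontal applied forces, so C_x = 0.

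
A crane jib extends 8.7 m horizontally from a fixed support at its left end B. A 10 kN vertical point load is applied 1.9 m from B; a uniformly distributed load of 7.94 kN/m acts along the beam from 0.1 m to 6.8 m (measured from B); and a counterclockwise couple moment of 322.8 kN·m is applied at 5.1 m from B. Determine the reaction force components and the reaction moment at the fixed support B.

B_x = 0, B_y = 63.20 kN, M_B = -120.3 kN·m

Resultant of the distributed load: 7.94 × 6.7 = 53.198 kN at 3.45 m from B.
ΣF_x = 0: B_x = 0.
ΣF_y = 0: B_y − 10 − 7.94·6.7 = 0 → B_y = 63.20 kN.
ΣM about B: M_B − 10·1.9 − (7.94·6.7)·3.45 + 322.8 = 0 → M_B = -120.3 kN·m.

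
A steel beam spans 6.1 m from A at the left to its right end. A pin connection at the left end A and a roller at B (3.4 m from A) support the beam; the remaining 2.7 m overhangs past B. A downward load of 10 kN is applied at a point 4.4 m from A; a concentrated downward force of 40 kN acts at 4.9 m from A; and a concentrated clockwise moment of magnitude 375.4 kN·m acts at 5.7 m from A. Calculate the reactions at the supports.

Moments about A: B_y·3.4 − 10·4.4 − 40·4.9 − 375.4 = 0 → B_y = 615.4/3.4 = 181.0 kN.
ΣF_y = 0: A_y + 181 − 10 − 40 = 0 → A_y = -131.0 kN.
ΣF_x = 0: no horizontal applied forces, so A_x = 0.

A_x = 0, A_y = -131.0 kN, B_y = 181.0 kN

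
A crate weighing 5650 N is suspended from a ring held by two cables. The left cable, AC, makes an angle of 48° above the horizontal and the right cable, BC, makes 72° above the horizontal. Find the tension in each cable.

ΣF_x = 0: −T_AC·cos48° + T_BC·cos72° = 0 → T_BC = 2.16535·T_AC.
ΣF_y = 0: T_AC·sin48° + T_BC·sin72° = 5650.
Substitute: T_AC·(0.743145 + 2.16535·0.951057) = 5650 → T_AC = 2016.05 ≈ 2016 N.
Then T_BC = 2.16535 × 2016.05 = 4365 N.

T_AC = 2016 N, T_BC = 4365 N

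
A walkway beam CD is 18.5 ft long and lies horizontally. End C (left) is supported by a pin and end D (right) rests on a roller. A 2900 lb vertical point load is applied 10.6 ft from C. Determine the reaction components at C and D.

Taking moments about C: D_y·18.5 − 2900·10.6 = 0 → D_y = 30740/18.5 = 1661.62 ≈ 1662 lb.
ΣF_y = 0: C_y + 1661.62 − 2900 = 0 → C_y = 1238 lb.
ΣF_x = 0: no horizontal applied forces, so C_x = 0.

C_x = 0, C_y = 1238 lb, D_y = 1662 lb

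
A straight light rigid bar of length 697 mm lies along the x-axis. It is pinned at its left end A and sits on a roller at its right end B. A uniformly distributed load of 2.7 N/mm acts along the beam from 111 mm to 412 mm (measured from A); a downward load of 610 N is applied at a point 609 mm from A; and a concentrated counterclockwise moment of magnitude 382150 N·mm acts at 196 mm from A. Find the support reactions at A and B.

Resultant of the distributed load: 2.7 × 301 = 812.7 N at 261.5 mm from A.
ΣM about A: B_y·697 − (2.7·301)·261.5 − 610·609 + 382150 = 0 → B_y = 201861.05/697 = 289.614 ≈ 289.6 N.
ΣF_y = 0: A_y + 289.614 − 2.7·301 − 610 = 0 → A_y = 1133 N.
ΣF_x = 0: no horizontal applied forces, so A_x = 0.

A_x = 0, A_y = 1133 N, B_y = 289.6 N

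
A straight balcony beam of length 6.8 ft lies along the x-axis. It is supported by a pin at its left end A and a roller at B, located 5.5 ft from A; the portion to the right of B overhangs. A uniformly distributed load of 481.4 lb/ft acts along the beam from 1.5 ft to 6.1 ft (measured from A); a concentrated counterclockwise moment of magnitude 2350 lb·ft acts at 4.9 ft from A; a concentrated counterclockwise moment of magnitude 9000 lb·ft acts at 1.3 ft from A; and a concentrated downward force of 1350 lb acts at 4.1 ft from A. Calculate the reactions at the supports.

Resultant of the distributed load: 481.4 × 4.6 = 2214.44 lb at 3.8 ft from A.
Moments about A: B_y·5.5 − (481.4·4.6)·3.8 + 2350 + 9000 − 1350·4.1 = 0 → B_y = 2599.872/5.5 = 472.704 ≈ 472.7 lb.
ΣF_y = 0: A_y + 472.704 − 481.4·4.6 − 1350 = 0 → A_y = 3092 lb.
ΣF_x = 0: no horizontal applied forces, so A_x = 0.

A_x = 0, A_y = 3092 lb, B_y = 472.7 lb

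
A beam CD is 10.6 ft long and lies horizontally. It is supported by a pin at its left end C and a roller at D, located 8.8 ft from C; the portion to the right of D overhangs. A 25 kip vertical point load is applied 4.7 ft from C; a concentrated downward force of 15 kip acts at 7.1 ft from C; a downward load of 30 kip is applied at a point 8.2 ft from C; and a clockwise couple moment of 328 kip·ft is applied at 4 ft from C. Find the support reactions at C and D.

ΣM about C: D_y·8.8 − 25·4.7 − 15·7.1 − 30·8.2 − 328 = 0 → D_y = 798/8.8 = 90.6818 ≈ 90.68 kip.
ΣF_y = 0: C_y + 90.6818 − 25 − 15 − 30 = 0 → C_y = -20.68 kip.
ΣF_x = 0: no horizontal applied forces, so C_x = 0.

C_x = 0, C_y = -20.68 kip, D_y = 90.68 kip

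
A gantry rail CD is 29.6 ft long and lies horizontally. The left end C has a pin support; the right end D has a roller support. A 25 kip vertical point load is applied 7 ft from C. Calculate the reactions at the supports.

C_x = 0, C_y = 19.09 kip, D_y = 5.912 kip

Moments about C: D_y·29.6 − 25·7 = 0 → D_y = 175/29.6 = 5.91216 ≈ 5.912 kip.
ΣF_y = 0: C_y + 5.91216 − 25 = 0 → C_y = 19.09 kip.
ΣF_x = 0: no horizontal applied forces, so C_x = 0.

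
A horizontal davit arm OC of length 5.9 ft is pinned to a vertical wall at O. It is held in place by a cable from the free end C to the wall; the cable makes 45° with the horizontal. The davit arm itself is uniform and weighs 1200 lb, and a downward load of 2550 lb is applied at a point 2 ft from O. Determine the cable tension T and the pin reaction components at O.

ΣM about O: T·sin45°·5.9 − 1200·2.95 − 2550·2 = 0 → T = 8640/(5.9·0.707107) = 2070.98 ≈ 2071 lb.
ΣF_x = 0: O_x − T·cos45° = 0 → O_x = 2070.98 × 0.707107 = 1464 lb.
ΣF_y = 0: O_y + T·sin45° − 1200 − 2550 = 0 → O_y = 3750 − 2070.98 × 0.707107 = 2286 lb.

T = 2071 lb, O_x = 1464 lb, O_y = 2286 lb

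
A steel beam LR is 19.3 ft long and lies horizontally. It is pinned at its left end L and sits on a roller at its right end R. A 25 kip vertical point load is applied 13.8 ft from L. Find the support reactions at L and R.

L_x = 0, L_y = 7.124 kip, R_y = 17.88 kip

ΣM about L: R_y·19.3 − 25·13.8 = 0 → R_y = 345/19.3 = 17.8756 ≈ 17.88 kip.
ΣF_y = 0: L_y + 17.8756 − 25 = 0 → L_y = 7.124 kip.
ΣF_x = 0: no horizontal applied forces, so L_x = 0.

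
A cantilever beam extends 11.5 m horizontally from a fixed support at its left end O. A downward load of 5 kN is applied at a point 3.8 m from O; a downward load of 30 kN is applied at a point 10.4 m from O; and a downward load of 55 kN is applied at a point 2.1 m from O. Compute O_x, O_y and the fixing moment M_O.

O_x = 0, O_y = 90.00 kN, M_O = 446.5 kN·m

ΣF_x = 0: O_x = 0.
ΣF_y = 0: O_y − 5 − 30 − 55 = 0 → O_y = 90.00 kN.
ΣM about O: M_O − 5·3.8 − 30·10.4 − 55·2.1 = 0 → M_O = 446.5 kN·m.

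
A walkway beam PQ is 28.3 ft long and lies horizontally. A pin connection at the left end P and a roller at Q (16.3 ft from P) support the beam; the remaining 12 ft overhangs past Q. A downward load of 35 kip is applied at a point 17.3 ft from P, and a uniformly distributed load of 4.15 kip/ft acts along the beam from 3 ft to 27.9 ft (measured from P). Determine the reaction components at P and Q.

Resultant of the distributed load: 4.15 × 24.9 = 103.335 kip at 15.45 ft from P.
ΣM about P: Q_y·16.3 − 35·17.3 − (4.15·24.9)·15.45 = 0 → Q_y = 2202.02575/16.3 = 135.094 ≈ 135.1 kip.
ΣF_y = 0: P_y + 135.094 − 35 − 4.15·24.9 = 0 → P_y = 3.241 kip.
ΣF_x = 0: no horizontal applied forces, so P_x = 0.

P_x = 0, P_y = 3.241 kip, Q_y = 135.1 kip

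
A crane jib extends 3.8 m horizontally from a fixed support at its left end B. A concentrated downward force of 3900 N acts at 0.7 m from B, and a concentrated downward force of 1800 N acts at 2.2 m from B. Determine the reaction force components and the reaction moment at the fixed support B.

ΣF_x = 0: B_x = 0.
ΣF_y = 0: B_y − 3900 − 1800 = 0 → B_y = 5700 N.
ΣM about B: M_B − 3900·0.7 − 1800·2.2 = 0 → M_B = 6690 N·m.

B_x = 0, B_y = 5700 N, M_B = 6690 N·m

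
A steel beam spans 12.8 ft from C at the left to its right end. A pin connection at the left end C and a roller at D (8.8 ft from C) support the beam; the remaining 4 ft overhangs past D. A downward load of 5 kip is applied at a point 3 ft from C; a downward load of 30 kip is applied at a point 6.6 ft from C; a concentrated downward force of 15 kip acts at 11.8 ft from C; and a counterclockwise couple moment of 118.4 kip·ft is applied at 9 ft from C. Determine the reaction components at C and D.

C_x = 0, C_y = 19.14 kip, D_y = 30.86 kip

Taking moments about C: D_y·8.8 − 5·3 − 30·6.6 − 15·11.8 + 118.4 = 0 → D_y = 271.6/8.8 = 30.8636 ≈ 30.86 kip.
ΣF_y = 0: C_y + 30.8636 − 5 − 30 − 15 = 0 → C_y = 19.14 kip.
ΣF_x = 0: no horizontal applied forces, so C_x = 0.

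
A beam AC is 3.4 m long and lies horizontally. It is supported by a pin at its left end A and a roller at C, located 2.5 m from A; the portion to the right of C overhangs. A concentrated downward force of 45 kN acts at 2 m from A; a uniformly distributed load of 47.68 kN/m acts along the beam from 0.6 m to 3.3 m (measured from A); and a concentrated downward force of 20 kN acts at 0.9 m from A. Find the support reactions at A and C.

A_x = 0, A_y = 50.12 kN, C_y = 143.6 kN

Resultant of the distributed load: 47.68 × 2.7 = 128.736 kN at 1.95 m from A.
Moments about A: C_y·2.5 − 45·2 − (47.68·2.7)·1.95 − 20·0.9 = 0 → C_y = 359.0352/2.5 = 143.614 ≈ 143.6 kN.
ΣF_y = 0: A_y + 143.614 − 45 − 47.68·2.7 − 20 = 0 → A_y = 50.12 kN.
ΣF_x = 0: no horizontal applied forces, so A_x = 0.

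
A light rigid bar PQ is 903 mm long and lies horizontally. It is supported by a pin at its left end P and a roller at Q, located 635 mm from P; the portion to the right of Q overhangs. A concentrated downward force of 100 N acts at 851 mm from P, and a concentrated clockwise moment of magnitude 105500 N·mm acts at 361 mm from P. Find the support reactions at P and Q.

P_x = 0, P_y = -200.2 N, Q_y = 300.2 N

Moments about P: Q_y·635 − 100·851 − 105500 = 0 → Q_y = 190600/635 = 300.157 ≈ 300.2 N.
ΣF_y = 0: P_y + 300.157 − 100 = 0 → P_y = -200.2 N.
ΣF_x = 0: no horizontal applied forces, so P_x = 0.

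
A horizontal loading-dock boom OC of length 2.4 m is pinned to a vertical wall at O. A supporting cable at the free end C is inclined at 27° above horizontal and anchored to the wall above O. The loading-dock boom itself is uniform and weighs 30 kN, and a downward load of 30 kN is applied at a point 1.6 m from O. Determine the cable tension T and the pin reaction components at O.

T = 77.09 kN, O_x = 68.69 kN, O_y = 25.00 kN

ΣM about O: T·sin27°·2.4 − 30·1.2 − 30·1.6 = 0 → T = 84/(2.4·0.45399) = 77.0942 ≈ 77.09 kN.
ΣF_x = 0: O_x − T·cos27° = 0 → O_x = 77.0942 × 0.891007 = 68.69 kN.
ΣF_y = 0: O_y + T·sin27° − 30 − 30 = 0 → O_y = 60 − 77.0942 × 0.45399 = 25.00 kN.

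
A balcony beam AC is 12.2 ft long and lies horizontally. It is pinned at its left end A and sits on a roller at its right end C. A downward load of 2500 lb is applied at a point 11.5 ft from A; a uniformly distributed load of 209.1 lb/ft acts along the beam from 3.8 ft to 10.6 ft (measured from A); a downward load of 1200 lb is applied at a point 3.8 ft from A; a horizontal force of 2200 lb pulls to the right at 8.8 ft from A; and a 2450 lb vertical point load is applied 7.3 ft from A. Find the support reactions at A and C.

Resultant of the distributed load: 209.1 × 6.8 = 1421.88 lb at 7.2 ft from A.
ΣM about A: C_y·12.2 − 2500·11.5 − (209.1·6.8)·7.2 − 1200·3.8 − 2450·7.3 = 0 → C_y = 61432.536/12.2 = 5035.45 ≈ 5035 lb.
ΣF_y = 0: A_y + 5035.45 − 2500 − 209.1·6.8 − 1200 − 2450 = 0 → A_y = 2536 lb.
ΣF_x = 0: A_x + 2200 = 0 → A_x = -2200 lb.

A_x = -2200 lb, A_y = 2536 lb, C_y = 5035 lb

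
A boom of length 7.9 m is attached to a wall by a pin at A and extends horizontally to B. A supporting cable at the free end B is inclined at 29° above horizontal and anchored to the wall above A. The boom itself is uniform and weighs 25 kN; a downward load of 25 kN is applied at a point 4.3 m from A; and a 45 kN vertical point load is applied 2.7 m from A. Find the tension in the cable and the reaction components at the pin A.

ΣM about A: T·sin29°·7.9 − 25·3.95 − 25·4.3 − 45·2.7 = 0 → T = 327.75/(7.9·0.48481) = 85.5744 ≈ 85.57 kN.
ΣF_x = 0: A_x − T·cos29° = 0 → A_x = 85.5744 × 0.87462 = 74.85 kN.
ΣF_y = 0: A_y + T·sin29° − 25 − 25 − 45 = 0 → A_y = 95 − 85.5744 × 0.48481 = 53.51 kN.

T = 85.57 kN, A_x = 74.85 kN, A_y = 53.51 kN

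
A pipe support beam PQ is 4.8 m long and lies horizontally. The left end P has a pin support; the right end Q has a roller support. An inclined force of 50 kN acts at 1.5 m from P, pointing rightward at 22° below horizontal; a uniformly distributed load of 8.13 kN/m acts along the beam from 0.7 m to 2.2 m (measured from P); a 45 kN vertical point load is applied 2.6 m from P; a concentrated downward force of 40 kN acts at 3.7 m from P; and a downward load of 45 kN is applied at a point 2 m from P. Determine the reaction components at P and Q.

Resultant of the distributed load: 8.13 × 1.5 = 12.195 kN at 1.45 m from P.
ΣM about P: Q_y·4.8 − 50·sin22°·1.5 − (8.13·1.5)·1.45 − 45·2.6 − 40·3.7 − 45·2 = 0 → Q_y = 400.778/4.8 = 83.4954 ≈ 83.50 kN.
ΣF_y = 0: P_y + 83.4954 − 50·sin22° − 8.13·1.5 − 45 − 40 − 45 = 0 → P_y = 77.43 kN.
ΣF_x = 0: P_x + 50·cos22° = 0 → P_x = -46.36 kN.

P_x = -46.36 kN, P_y = 77.43 kN, Q_y = 83.50 kN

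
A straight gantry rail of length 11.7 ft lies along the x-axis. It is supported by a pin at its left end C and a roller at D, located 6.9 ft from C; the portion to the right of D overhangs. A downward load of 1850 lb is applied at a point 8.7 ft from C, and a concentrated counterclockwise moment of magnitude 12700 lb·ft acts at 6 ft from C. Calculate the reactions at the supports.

C_x = 0, C_y = 1358 lb, D_y = 492.0 lb

ΣM about C: D_y·6.9 − 1850·8.7 + 12700 = 0 → D_y = 3395/6.9 = 492.029 ≈ 492.0 lb.
ΣF_y = 0: C_y + 492.029 − 1850 = 0 → C_y = 1358 lb.
ΣF_x = 0: no horizontal applied forces, so C_x = 0.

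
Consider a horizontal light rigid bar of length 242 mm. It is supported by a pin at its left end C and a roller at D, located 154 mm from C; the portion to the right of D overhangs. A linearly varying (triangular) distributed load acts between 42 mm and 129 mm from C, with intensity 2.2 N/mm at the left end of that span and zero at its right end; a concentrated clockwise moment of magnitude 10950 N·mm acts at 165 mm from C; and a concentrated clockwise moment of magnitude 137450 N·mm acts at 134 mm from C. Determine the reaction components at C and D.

Resultant of the triangular load: ½ × 2.2 × 87 = 95.7 N, acting at 71 mm from C (one-third of the span from the peak).
Taking moments about C: D_y·154 − (½·2.2·87)·71 − 10950 − 137450 = 0 → D_y = 155194.7/154 = 1007.76 ≈ 1008 N.
ΣF_y = 0: C_y + 1007.76 − ½·2.2·87 = 0 → C_y = -912.1 N.
ΣF_x = 0: no horizontal applied forces, so C_x = 0.

C_x = 0, C_y = -912.1 N, D_y = 1008 N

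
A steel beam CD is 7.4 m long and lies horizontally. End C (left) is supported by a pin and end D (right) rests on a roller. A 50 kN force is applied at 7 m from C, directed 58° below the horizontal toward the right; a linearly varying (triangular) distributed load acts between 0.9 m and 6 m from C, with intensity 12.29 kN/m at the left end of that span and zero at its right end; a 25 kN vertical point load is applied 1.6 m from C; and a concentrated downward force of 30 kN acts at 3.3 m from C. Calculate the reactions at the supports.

C_x = -26.50 kN, C_y = 58.84 kN, D_y = 69.91 kN

Resultant of the triangular load: ½ × 12.29 × 5.1 = 31.3395 kN, acting at 2.6 m from C (one-third of the span from the peak).
ΣM about C: D_y·7.4 − 50·sin58°·7 − (½·12.29·5.1)·2.6 − 25·1.6 − 30·3.3 = 0 → D_y = 517.3/7.4 = 69.9054 ≈ 69.91 kN.
ΣF_y = 0: C_y + 69.9054 − 50·sin58° − ½·12.29·5.1 − 25 − 30 = 0 → C_y = 58.84 kN.
ΣF_x = 0: C_x + 50·cos58° = 0 → C_x = -26.50 kN.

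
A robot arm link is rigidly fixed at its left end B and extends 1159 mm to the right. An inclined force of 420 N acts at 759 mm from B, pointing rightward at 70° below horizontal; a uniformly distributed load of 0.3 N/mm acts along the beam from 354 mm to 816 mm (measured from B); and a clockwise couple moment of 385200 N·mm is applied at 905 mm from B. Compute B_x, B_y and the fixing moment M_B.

B_x = -143.6 N, B_y = 533.3 N, M_B = 765800 N·mm

Resultant of the distributed load: 0.3 × 462 = 138.6 N at 585 mm from B.
ΣF_x = 0: B_x + 420·cos70° = 0 → B_x = -143.6 N.
ΣF_y = 0: B_y − 420·sin70° − 0.3·462 = 0 → B_y = 533.3 N.
ΣM about B: M_B − 420·sin70°·759 − (0.3·462)·585 − 385200 = 0 → M_B = 765800 N·mm.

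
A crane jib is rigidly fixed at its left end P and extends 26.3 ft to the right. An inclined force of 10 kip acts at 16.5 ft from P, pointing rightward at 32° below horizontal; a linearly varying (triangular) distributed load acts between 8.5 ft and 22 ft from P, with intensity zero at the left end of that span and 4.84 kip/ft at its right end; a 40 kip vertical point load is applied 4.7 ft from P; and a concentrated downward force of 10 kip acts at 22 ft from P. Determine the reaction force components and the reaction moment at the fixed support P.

P_x = -8.480 kip, P_y = 87.97 kip, M_P = 1067 kip·ft

Resultant of the triangular load: ½ × 4.84 × 13.5 = 32.67 kip, acting at 17.5 ft from P (one-third of the span from the peak).
ΣF_x = 0: P_x + 10·cos32° = 0 → P_x = -8.480 kip.
ΣF_y = 0: P_y − 10·sin32° − ½·4.84·13.5 − 40 − 10 = 0 → P_y = 87.97 kip.
ΣM about P: M_P − 10·sin32°·16.5 − (½·4.84·13.5)·17.5 − 40·4.7 − 10·22 = 0 → M_P = 1067 kip·ft.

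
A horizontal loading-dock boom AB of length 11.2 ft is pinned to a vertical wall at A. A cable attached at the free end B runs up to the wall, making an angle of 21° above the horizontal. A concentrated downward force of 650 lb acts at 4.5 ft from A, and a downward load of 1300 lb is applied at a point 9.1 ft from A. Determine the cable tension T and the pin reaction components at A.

T = 3676 lb, A_x = 3432 lb, A_y = 632.6 lb

ΣM about A: T·sin21°·11.2 − 650·4.5 − 1300·9.1 = 0 → T = 14755/(11.2·0.358368) = 3676.14 ≈ 3676 lb.
ΣF_x = 0: A_x − T·cos21° = 0 → A_x = 3676.14 × 0.93358 = 3432 lb.
ΣF_y = 0: A_y + T·sin21° − 650 − 1300 = 0 → A_y = 1950 − 3676.14 × 0.358368 = 632.6 lb.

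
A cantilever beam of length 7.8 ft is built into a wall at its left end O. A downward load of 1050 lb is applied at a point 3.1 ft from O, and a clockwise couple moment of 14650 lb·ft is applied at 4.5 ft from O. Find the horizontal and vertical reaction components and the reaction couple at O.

ΣF_x = 0: O_x = 0.
ΣF_y = 0: O_y − 1050 = 0 → O_y = 1050 lb.
ΣM about O: M_O − 1050·3.1 − 14650 = 0 → M_O = 17900 lb·ft.

O_x = 0, O_y = 1050 lb, M_O = 17900 lb·ft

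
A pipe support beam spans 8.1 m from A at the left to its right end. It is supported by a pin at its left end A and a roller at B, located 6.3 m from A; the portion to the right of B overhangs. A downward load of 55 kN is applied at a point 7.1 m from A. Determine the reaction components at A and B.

Taking moments about A: B_y·6.3 − 55·7.1 = 0 → B_y = 390.5/6.3 = 61.9841 ≈ 61.98 kN.
ΣF_y = 0: A_y + 61.9841 − 55 = 0 → A_y = -6.984 kN.
ΣF_x = 0: no horizontal applied forces, so A_x = 0.

A_x = 0, A_y = -6.984 kN, B_y = 61.98 kN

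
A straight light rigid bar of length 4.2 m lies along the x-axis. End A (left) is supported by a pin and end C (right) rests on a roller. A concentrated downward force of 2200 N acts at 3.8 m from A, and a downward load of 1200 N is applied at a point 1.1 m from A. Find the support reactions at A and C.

A_x = 0, A_y = 1095 N, C_y = 2305 N

ΣM about A: C_y·4.2 − 2200·3.8 − 1200·1.1 = 0 → C_y = 9680/4.2 = 2304.76 ≈ 2305 N.
ΣF_y = 0: A_y + 2304.76 − 2200 − 1200 = 0 → A_y = 1095 N.
ΣF_x = 0: no horizontal applied forces, so A_x = 0.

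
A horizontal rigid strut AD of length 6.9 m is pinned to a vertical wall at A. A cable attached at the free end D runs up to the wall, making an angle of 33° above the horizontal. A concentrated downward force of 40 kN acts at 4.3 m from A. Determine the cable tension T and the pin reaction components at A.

T = 45.77 kN, A_x = 38.39 kN, A_y = 15.07 kN

ΣM about A: T·sin33°·6.9 − 40·4.3 = 0 → T = 172/(6.9·0.544639) = 45.7689 ≈ 45.77 kN.
ΣF_x = 0: A_x − T·cos33° = 0 → A_x = 45.7689 × 0.838671 = 38.39 kN.
ΣF_y = 0: A_y + T·sin33° − 40 = 0 → A_y = 40 − 45.7689 × 0.544639 = 15.07 kN.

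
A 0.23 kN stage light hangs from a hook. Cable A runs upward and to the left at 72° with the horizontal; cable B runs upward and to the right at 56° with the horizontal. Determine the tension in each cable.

ΣF_x = 0: −T_A·cos72° + T_B·cos56° = 0 → T_B = 0.552613·T_A.
ΣF_y = 0: T_A·sin72° + T_B·sin56° = 0.23.
Substitute: T_A·(0.951057 + 0.552613·0.829038) = 0.23 → T_A = 0.163214 ≈ 0.1632 kN.
Then T_B = 0.552613 × 0.163214 = 0.09019 kN.

T_A = 0.1632 kN, T_B = 0.09019 kN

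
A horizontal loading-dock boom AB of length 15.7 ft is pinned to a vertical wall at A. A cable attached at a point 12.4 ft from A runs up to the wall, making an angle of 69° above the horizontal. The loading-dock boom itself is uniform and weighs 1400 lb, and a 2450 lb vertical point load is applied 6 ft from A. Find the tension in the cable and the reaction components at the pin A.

T = 2219 lb, A_x = 795.3 lb, A_y = 1778 lb

ΣM about A: T·sin69°·12.4 − 1400·7.85 − 2450·6 = 0 → T = 25690/(12.4·0.93358) = 2219.17 ≈ 2219 lb.
ΣF_x = 0: A_x − T·cos69° = 0 → A_x = 2219.17 × 0.358368 = 795.3 lb.
ΣF_y = 0: A_y + T·sin69° − 1400 − 2450 = 0 → A_y = 3850 − 2219.17 × 0.93358 = 1778 lb.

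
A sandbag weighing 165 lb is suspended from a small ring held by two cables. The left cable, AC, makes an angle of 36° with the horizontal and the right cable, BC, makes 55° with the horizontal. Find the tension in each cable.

T_AC = 94.65 lb, T_BC = 133.5 lb

ΣF_x = 0: −T_AC·cos36° + T_BC·cos55° = 0 → T_BC = 1.41048·T_AC.
ΣF_y = 0: T_AC·sin36° + T_BC·sin55° = 165.
Substitute: T_AC·(0.587785 + 1.41048·0.819152) = 165 → T_AC = 94.6545 ≈ 94.65 lb.
Then T_BC = 1.41048 × 94.6545 = 133.5 lb.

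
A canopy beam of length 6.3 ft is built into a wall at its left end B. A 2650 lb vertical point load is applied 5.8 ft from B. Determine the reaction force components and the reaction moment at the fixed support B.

ΣF_x = 0: B_x = 0.
ΣF_y = 0: B_y − 2650 = 0 → B_y = 2650 lb.
ΣM about B: M_B − 2650·5.8 = 0 → M_B = 15370 lb·ft.

B_x = 0, B_y = 2650 lb, M_B = 15370 lb·ft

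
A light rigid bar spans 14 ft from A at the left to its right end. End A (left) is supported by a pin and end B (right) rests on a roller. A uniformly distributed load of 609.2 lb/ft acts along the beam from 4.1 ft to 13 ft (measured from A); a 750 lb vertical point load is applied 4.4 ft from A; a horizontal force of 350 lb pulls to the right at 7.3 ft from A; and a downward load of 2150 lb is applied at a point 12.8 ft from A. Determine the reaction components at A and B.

Resultant of the distributed load: 609.2 × 8.9 = 5421.88 lb at 8.55 ft from A.
ΣM about A: B_y·14 − (609.2·8.9)·8.55 − 750·4.4 − 2150·12.8 = 0 → B_y = 77177.074/14 = 5512.65 ≈ 5513 lb.
ΣF_y = 0: A_y + 5512.65 − 609.2·8.9 − 750 − 2150 = 0 → A_y = 2809 lb.
ΣF_x = 0: A_x + 350 = 0 → A_x = -350.0 lb.

A_x = -350.0 lb, A_y = 2809 lb, B_y = 5513 lb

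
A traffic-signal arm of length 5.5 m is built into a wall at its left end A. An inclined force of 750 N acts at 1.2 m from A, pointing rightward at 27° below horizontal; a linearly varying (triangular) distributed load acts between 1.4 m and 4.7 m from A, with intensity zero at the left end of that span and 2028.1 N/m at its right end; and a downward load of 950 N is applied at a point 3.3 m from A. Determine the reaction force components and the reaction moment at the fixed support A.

Resultant of the triangular load: ½ × 2028.1 × 3.3 = 3346.365 N, acting at 3.6 m from A (one-third of the span from the peak).
ΣF_x = 0: A_x + 750·cos27° = 0 → A_x = -668.3 N.
ΣF_y = 0: A_y − 750·sin27° − ½·2028.1·3.3 − 950 = 0 → A_y = 4637 N.
ΣM about A: M_A − 750·sin27°·1.2 − (½·2028.1·3.3)·3.6 − 950·3.3 = 0 → M_A = 15590 N·m.

A_x = -668.3 N, A_y = 4637 N, M_A = 15590 N·m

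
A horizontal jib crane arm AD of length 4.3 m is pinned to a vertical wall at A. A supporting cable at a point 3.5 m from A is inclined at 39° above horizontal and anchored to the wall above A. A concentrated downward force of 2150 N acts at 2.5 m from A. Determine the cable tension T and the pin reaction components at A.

ΣM about A: T·sin39°·3.5 − 2150·2.5 = 0 → T = 5375/(3.5·0.62932) = 2440.28 ≈ 2440 N.
ΣF_x = 0: A_x − T·cos39° = 0 → A_x = 2440.28 × 0.777146 = 1896 N.
ΣF_y = 0: A_y + T·sin39° − 2150 = 0 → A_y = 2150 − 2440.28 × 0.62932 = 614.3 N.

T = 2440 N, A_x = 1896 N, A_y = 614.3 N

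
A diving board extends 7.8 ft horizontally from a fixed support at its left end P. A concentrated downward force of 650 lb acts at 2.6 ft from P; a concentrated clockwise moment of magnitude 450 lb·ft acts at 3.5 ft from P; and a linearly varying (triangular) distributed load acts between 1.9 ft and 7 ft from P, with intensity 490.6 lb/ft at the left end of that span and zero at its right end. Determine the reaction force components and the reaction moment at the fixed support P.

P_x = 0, P_y = 1901 lb, M_P = 6644 lb·ft

Resultant of the triangular load: ½ × 490.6 × 5.1 = 1251.03 lb, acting at 3.6 ft from P (one-third of the span from the peak).
ΣF_x = 0: P_x = 0.
ΣF_y = 0: P_y − 650 − ½·490.6·5.1 = 0 → P_y = 1901 lb.
ΣM about P: M_P − 650·2.6 − 450 − (½·490.6·5.1)·3.6 = 0 → M_P = 6644 lb·ft.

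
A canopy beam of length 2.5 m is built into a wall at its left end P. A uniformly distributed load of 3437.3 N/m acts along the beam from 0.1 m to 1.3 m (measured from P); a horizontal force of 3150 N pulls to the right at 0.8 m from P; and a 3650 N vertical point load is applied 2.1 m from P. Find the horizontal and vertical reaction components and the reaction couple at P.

Resultant of the distributed load: 3437.3 × 1.2 = 4124.76 N at 0.7 m from P.
ΣF_x = 0: P_x + 3150 = 0 → P_x = -3150 N.
ΣF_y = 0: P_y − 3437.3·1.2 − 3650 = 0 → P_y = 7775 N.
ΣM about P: M_P − (3437.3·1.2)·0.7 − 3650·2.1 = 0 → M_P = 10550 N·m.

P_x = -3150 N, P_y = 7775 N, M_P = 10550 N·m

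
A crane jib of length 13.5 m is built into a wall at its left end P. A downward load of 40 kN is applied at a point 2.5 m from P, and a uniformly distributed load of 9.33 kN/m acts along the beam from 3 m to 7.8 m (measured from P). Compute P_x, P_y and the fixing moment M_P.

Resultant of the distributed load: 9.33 × 4.8 = 44.784 kN at 5.4 m from P.
ΣF_x = 0: P_x = 0.
ΣF_y = 0: P_y − 40 − 9.33·4.8 = 0 → P_y = 84.78 kN.
ΣM about P: M_P − 40·2.5 − (9.33·4.8)·5.4 = 0 → M_P = 341.8 kN·m.

P_x = 0, P_y = 84.78 kN, M_P = 341.8 kN·m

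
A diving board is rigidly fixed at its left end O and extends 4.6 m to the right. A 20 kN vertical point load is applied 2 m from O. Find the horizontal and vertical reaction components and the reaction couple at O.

ΣF_x = 0: O_x = 0.
ΣF_y = 0: O_y − 20 = 0 → O_y = 20.00 kN.
ΣM about O: M_O − 20·2 = 0 → M_O = 40.00 kN·m.

O_x = 0, O_y = 20.00 kN, M_O = 40.00 kN·m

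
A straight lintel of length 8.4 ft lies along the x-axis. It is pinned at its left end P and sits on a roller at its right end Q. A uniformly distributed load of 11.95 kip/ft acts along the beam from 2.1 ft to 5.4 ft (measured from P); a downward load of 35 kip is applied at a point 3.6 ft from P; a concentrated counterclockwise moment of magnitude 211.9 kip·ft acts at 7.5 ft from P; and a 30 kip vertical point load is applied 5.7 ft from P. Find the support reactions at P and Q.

Resultant of the distributed load: 11.95 × 3.3 = 39.435 kip at 3.75 ft from P.
ΣM about P: Q_y·8.4 − (11.95·3.3)·3.75 − 35·3.6 + 211.9 − 30·5.7 = 0 → Q_y = 232.98125/8.4 = 27.7359 ≈ 27.74 kip.
ΣF_y = 0: P_y + 27.7359 − 11.95·3.3 − 35 − 30 = 0 → P_y = 76.70 kip.
ΣF_x = 0: no horizontal applied forces, so P_x = 0.

P_x = 0, P_y = 76.70 kip, Q_y = 27.74 kip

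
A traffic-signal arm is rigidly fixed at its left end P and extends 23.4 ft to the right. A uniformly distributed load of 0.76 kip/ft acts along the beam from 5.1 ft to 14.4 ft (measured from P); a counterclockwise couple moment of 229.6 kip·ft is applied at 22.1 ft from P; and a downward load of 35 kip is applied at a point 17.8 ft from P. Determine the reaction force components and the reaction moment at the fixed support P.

P_x = 0, P_y = 42.07 kip, M_P = 462.3 kip·ft

Resultant of the distributed load: 0.76 × 9.3 = 7.068 kip at 9.75 ft from P.
ΣF_x = 0: P_x = 0.
ΣF_y = 0: P_y − 0.76·9.3 − 35 = 0 → P_y = 42.07 kip.
ΣM about P: M_P − (0.76·9.3)·9.75 + 229.6 − 35·17.8 = 0 → M_P = 462.3 kip·ft.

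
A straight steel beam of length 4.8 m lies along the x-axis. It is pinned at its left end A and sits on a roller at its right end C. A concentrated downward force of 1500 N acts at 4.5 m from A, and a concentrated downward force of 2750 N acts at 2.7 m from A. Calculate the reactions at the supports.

A_x = 0, A_y = 1297 N, C_y = 2953 N

Taking moments about A: C_y·4.8 − 1500·4.5 − 2750·2.7 = 0 → C_y = 14175/4.8 = 2953.12 ≈ 2953 N.
ΣF_y = 0: A_y + 2953.12 − 1500 − 2750 = 0 → A_y = 1297 N.
ΣF_x = 0: no horizontal applied forces, so A_x = 0.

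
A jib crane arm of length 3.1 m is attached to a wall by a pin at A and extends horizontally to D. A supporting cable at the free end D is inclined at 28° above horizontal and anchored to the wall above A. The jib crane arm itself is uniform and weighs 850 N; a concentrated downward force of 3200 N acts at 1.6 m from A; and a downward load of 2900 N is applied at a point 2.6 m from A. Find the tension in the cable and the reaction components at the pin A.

T = 9604 N, A_x = 8480 N, A_y = 2441 N

ΣM about A: T·sin28°·3.1 − 850·1.55 − 3200·1.6 − 2900·2.6 = 0 → T = 13977.5/(3.1·0.469472) = 9604.13 ≈ 9604 N.
ΣF_x = 0: A_x − T·cos28° = 0 → A_x = 9604.13 × 0.882948 = 8480 N.
ΣF_y = 0: A_y + T·sin28° − 850 − 3200 − 2900 = 0 → A_y = 6950 − 9604.13 × 0.469472 = 2441 N.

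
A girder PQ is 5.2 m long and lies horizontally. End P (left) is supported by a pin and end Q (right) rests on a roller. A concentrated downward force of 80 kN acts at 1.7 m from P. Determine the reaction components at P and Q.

ΣM about P: Q_y·5.2 − 80·1.7 = 0 → Q_y = 136/5.2 = 26.1538 ≈ 26.15 kN.
ΣF_y = 0: P_y + 26.1538 − 80 = 0 → P_y = 53.85 kN.
ΣF_x = 0: no horizontal applied forces, so P_x = 0.

P_x = 0, P_y = 53.85 kN, Q_y = 26.15 kN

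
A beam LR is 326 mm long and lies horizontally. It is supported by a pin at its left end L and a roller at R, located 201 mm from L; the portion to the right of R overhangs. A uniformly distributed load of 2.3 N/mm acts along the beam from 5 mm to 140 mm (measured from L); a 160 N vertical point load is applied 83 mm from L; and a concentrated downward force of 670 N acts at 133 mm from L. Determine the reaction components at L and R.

L_x = 0, L_y = 519.1 N, R_y = 621.4 N

Resultant of the distributed load: 2.3 × 135 = 310.5 N at 72.5 mm from L.
ΣM about L: R_y·201 − (2.3·135)·72.5 − 160·83 − 670·133 = 0 → R_y = 124901.25/201 = 621.399 ≈ 621.4 N.
ΣF_y = 0: L_y + 621.399 − 2.3·135 − 160 − 670 = 0 → L_y = 519.1 N.
ΣF_x = 0: no horizontal applied forces, so L_x = 0.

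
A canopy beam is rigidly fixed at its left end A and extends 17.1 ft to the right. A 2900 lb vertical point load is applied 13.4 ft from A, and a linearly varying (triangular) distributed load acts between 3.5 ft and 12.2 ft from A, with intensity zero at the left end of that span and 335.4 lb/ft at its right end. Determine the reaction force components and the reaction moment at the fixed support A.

Resultant of the triangular load: ½ × 335.4 × 8.7 = 1458.99 lb, acting at 9.3 ft from A (one-third of the span from the peak).
ΣF_x = 0: A_x = 0.
ΣF_y = 0: A_y − 2900 − ½·335.4·8.7 = 0 → A_y = 4359 lb.
ΣM about A: M_A − 2900·13.4 − (½·335.4·8.7)·9.3 = 0 → M_A = 52430 lb·ft.

A_x = 0, A_y = 4359 lb, M_A = 52430 lb·ft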